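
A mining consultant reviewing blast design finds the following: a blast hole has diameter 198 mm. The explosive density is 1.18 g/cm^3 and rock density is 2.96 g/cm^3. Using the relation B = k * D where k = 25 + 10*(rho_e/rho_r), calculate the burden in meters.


First, compute k:
rho_e / rho_r = 1.18 / 2.96 = 0.3986486486
k = 25 + 10 * 0.3986486486 = 28.98648649
Then, compute burden:
B = k * D / 1000 = 28.98648649 * 198 / 1000
= 5739.324324 / 1000
= 5.7393 m

5.7393 m


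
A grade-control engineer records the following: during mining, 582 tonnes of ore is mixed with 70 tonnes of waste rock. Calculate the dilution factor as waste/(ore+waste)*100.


10.7362%

Total material = ore + waste
= 582 + 70 = 652 tonnes
Dilution = waste / total * 100
= 70 / 652 * 100
= 0.1073619632 * 100
= 10.7362%


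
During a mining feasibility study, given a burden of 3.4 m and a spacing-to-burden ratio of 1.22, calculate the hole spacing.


4.148 m

Spacing = burden * ratio
= 3.4 * 1.22
= 4.148 m


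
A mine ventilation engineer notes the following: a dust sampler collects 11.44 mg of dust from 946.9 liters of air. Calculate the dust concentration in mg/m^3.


12.0815 mg/m^3

Convert liters to m^3: 1 m^3 = 1000 L
Concentration = mass / volume * 1000
= 11.44 / 946.9 * 1000
= 0.0120815292 * 1000
= 12.0815 mg/m^3


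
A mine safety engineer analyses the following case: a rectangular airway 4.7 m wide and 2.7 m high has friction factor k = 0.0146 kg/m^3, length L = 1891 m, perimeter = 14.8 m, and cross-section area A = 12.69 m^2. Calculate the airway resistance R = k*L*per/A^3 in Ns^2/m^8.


Compute the numerator:
k * L * per = 0.0146 * 1891 * 14.8
= 408.60728
Compute the denominator:
A^3 = 12.69^3 = 2043.548109
Resistance:
R = 408.60728 / 2043.548109
= 0.1999 Ns^2/m^8

0.1999 Ns^2/m^8


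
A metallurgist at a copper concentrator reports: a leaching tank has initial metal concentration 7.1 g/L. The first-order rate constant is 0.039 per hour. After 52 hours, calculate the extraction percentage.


86.8402%

Compute the exponent:
-k * t = -0.039 * 52 = -2.028
Remaining concentration:
C = 7.1 * exp(-2.028)
= 7.1 * 0.131598455
= 0.9343490308 g/L
Extracted = 7.1 - 0.9343490308 = 6.165650969 g/L
Extraction % = 6.165650969 / 7.1 * 100
= 86.8402%


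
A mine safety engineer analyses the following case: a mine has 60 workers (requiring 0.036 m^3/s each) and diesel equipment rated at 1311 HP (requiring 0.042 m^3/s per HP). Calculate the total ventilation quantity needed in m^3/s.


Airflow for workers:
Q_people = 60 * 0.036 = 2.16 m^3/s
Airflow for diesel equipment:
Q_diesel = 1311 * 0.042 = 55.062 m^3/s
Total ventilation:
Q_total = 2.16 + 55.062
= 57.222 m^3/s

57.222 m^3/s


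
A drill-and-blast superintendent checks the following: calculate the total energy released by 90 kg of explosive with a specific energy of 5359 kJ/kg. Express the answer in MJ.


482.31 MJ

Energy = mass * specific_energy / 1000
= 90 * 5359 / 1000
= 482310 / 1000
= 482.31 MJ


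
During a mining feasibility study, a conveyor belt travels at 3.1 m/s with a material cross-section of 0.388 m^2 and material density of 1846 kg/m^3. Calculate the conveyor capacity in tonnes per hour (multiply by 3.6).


7993.3277 t/h

Volumetric flow = speed * area
= 3.1 * 0.388 = 1.2028 m^3/s
Mass flow = volumetric * density
= 1.2028 * 1846 = 2220.3688 kg/s
Convert to t/h: multiply by 3.6
Capacity = 2220.3688 * 3.6
= 7993.3277 t/h


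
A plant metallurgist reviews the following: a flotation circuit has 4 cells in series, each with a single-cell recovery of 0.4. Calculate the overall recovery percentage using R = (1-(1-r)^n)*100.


87.04%

Complement of single-cell recovery:
1 - r = 1 - 0.4 = 0.6
Raise to power n:
(1 - r)^4 = 0.6^4 = 0.1296
Overall recovery:
R = (1 - 0.1296) * 100
= 87.04%


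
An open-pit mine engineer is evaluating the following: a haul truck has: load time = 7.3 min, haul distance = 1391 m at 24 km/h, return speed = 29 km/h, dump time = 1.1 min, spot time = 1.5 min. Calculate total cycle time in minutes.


16.2554 min

Convert haul speed to m/min: 24 * 1000/60 = 400 m/min
Haul time = 1391 / 400 = 3.4775 min
Convert return speed to m/min: 29 * 1000/60 = 483.3333333 m/min
Return time = 1391 / 483.3333333 = 2.877931034 min
Total cycle time:
= 7.3 + 3.4775 + 1.1 + 2.877931034 + 1.5
= 16.2554 min


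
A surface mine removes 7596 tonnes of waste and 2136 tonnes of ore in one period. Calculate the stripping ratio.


Stripping ratio = waste tonnage / ore tonnage
= 7596 / 2136
= 3.5562

3.5562


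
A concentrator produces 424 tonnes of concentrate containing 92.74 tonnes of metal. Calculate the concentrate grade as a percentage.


21.8726%

Grade = (metal in concentrate / concentrate mass) * 100
= (92.74 / 424) * 100
= 0.2187264151 * 100
= 21.8726%


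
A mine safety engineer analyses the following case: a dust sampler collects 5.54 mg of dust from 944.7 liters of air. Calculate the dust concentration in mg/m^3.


Convert liters to m^3: 1 m^3 = 1000 L
Concentration = mass / volume * 1000
= 5.54 / 944.7 * 1000
= 0.005864295544 * 1000
= 5.8643 mg/m^3

5.8643 mg/m^3


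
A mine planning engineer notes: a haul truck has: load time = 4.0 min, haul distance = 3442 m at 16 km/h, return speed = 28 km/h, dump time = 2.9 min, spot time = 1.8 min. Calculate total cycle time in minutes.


28.9832 min

Convert haul speed to m/min: 16 * 1000/60 = 266.6666667 m/min
Haul time = 3442 / 266.6666667 = 12.9075 min
Convert return speed to m/min: 28 * 1000/60 = 466.6666667 m/min
Return time = 3442 / 466.6666667 = 7.375714286 min
Total cycle time:
= 4.0 + 12.9075 + 2.9 + 7.375714286 + 1.8
= 28.9832 min


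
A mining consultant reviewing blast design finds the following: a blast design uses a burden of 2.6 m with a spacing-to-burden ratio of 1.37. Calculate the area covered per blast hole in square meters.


First, find the spacing:
Spacing = burden * ratio = 2.6 * 1.37
= 3.562 m
Then, calculate the area:
Area = burden * spacing = 2.6 * 3.562
= 9.2612 m^2

9.2612 m^2


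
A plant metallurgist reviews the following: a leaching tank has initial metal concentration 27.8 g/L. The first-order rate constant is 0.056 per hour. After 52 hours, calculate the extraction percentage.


94.5633%

Compute the exponent:
-k * t = -0.056 * 52 = -2.912
Remaining concentration:
C = 27.8 * exp(-2.912)
= 27.8 * 0.05436688729
= 1.511399467 g/L
Extracted = 27.8 - 1.511399467 = 26.28860053 g/L
Extraction % = 26.28860053 / 27.8 * 100
= 94.5633%


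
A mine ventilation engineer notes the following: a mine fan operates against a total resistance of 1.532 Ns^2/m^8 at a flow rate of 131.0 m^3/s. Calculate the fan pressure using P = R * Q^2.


Compute Q^2:
Q^2 = 131.0^2 = 17161.0
Compute pressure:
P = R * Q^2 = 1.532 * 17161.0
= 26290.652 Pa

26290.652 Pa


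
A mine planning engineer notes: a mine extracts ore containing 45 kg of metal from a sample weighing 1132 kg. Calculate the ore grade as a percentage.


3.9753%

Ore grade = (metal mass / ore mass) * 100
= (45 / 1132) * 100
= 0.03975265018 * 100
= 3.9753%


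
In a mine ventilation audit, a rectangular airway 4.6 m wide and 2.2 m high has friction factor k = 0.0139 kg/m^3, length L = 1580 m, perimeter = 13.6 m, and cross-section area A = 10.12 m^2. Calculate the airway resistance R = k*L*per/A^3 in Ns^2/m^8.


Compute the numerator:
k * L * per = 0.0139 * 1580 * 13.6
= 298.6832
Compute the denominator:
A^3 = 10.12^3 = 1036.433728
Resistance:
R = 298.6832 / 1036.433728
= 0.2882 Ns^2/m^8

0.2882 Ns^2/m^8


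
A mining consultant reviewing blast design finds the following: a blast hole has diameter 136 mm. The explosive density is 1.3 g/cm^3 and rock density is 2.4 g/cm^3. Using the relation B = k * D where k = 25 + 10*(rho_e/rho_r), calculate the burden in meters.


First, compute k:
rho_e / rho_r = 1.3 / 2.4 = 0.5416666667
k = 25 + 10 * 0.5416666667 = 30.41666667
Then, compute burden:
B = k * D / 1000 = 30.41666667 * 136 / 1000
= 4136.666667 / 1000
= 4.1367 m

4.1367 m


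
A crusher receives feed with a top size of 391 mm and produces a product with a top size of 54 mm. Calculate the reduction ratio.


Reduction ratio = feed size / product size
= 391 / 54
= 7.2407

7.2407


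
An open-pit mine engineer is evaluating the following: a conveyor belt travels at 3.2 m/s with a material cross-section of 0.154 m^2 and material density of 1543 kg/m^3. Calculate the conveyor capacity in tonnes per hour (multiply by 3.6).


2737.4054 t/h

Volumetric flow = speed * area
= 3.2 * 0.154 = 0.4928 m^3/s
Mass flow = volumetric * density
= 0.4928 * 1543 = 760.3904 kg/s
Convert to t/h: multiply by 3.6
Capacity = 760.3904 * 3.6
= 2737.4054 t/h


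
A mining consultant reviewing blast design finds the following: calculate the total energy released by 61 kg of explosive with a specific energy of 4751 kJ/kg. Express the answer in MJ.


289.811 MJ

Energy = mass * specific_energy / 1000
= 61 * 4751 / 1000
= 289811 / 1000
= 289.811 MJ


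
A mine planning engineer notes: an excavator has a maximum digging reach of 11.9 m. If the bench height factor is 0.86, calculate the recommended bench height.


Bench height = reach * factor
= 11.9 * 0.86
= 10.234 m

10.234 m


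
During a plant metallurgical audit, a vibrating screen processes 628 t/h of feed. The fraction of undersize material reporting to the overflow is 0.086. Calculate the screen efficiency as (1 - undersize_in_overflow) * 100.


Screen efficiency = (1 - fraction of undersize in overflow) * 100
= (1 - 0.086) * 100
= 0.914 * 100
= 91.4%

91.4%


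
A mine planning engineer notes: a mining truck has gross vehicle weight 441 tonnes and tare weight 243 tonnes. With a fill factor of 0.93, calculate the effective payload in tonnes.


184.14 tonnes

Maximum payload = gross - tare
= 441 - 243 = 198 tonnes
Effective payload = max payload * fill factor
= 198 * 0.93
= 184.14 tonnes


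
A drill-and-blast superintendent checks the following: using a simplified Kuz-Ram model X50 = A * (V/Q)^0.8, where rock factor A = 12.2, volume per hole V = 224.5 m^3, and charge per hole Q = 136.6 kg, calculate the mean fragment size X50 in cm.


18.154 cm

Compute V/Q:
V/Q = 224.5 / 136.6 = 1.643484627
Raise to the power 0.8:
(V/Q)^0.8 = 1.643484627^0.8 = 1.488032843
Multiply by A:
X50 = 12.2 * 1.488032843
= 18.154 cm


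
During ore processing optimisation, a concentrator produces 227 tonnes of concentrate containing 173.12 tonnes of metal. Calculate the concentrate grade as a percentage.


76.2643%

Grade = (metal in concentrate / concentrate mass) * 100
= (173.12 / 227) * 100
= 0.7626431718 * 100
= 76.2643%


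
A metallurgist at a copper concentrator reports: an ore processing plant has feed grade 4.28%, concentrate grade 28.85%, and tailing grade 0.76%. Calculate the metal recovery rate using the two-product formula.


Using the two-product formula:
R = 100 * c * (f - t) / (f * (c - t))
Numerator = 100 * 28.85 * (4.28 - 0.76)
= 100 * 28.85 * 3.52
= 10155.2
Denominator = 4.28 * (28.85 - 0.76)
= 4.28 * 28.09
= 120.2252
R = 10155.2 / 120.2252
= 84.4681%

84.4681%


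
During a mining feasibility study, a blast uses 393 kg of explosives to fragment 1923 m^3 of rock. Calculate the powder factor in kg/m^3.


Powder factor = explosive mass / rock volume
= 393 / 1923
= 0.2044 kg/m^3

0.2044 kg/m^3


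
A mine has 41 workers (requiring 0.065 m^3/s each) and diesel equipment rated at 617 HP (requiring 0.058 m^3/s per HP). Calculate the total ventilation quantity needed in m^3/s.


38.451 m^3/s

Airflow for workers:
Q_people = 41 * 0.065 = 2.665 m^3/s
Airflow for diesel equipment:
Q_diesel = 617 * 0.058 = 35.786 m^3/s
Total ventilation:
Q_total = 2.665 + 35.786
= 38.451 m^3/s


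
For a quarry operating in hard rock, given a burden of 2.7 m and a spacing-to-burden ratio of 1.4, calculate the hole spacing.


3.78 m

Spacing = burden * ratio
= 2.7 * 1.4
= 3.78 m


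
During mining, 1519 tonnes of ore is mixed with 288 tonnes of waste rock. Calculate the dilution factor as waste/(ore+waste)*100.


15.938%

Total material = ore + waste
= 1519 + 288 = 1807 tonnes
Dilution = waste / total * 100
= 288 / 1807 * 100
= 0.1593801882 * 100
= 15.938%


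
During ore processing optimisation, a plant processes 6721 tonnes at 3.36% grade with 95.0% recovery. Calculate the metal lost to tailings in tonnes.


Total metal in feed:
= 6721 * 3.36 / 100 = 225.8256 tonnes
Metal recovered:
= 225.8256 * 95.0 / 100 = 214.53432 tonnes
Metal lost to tailings:
= 225.8256 - 214.53432
= 11.2913 tonnes

11.2913 tonnes


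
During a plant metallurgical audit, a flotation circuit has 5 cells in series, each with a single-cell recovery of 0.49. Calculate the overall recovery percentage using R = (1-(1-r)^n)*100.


96.5497%

Complement of single-cell recovery:
1 - r = 1 - 0.49 = 0.51
Raise to power n:
(1 - r)^5 = 0.51^5 = 0.0345025251
Overall recovery:
R = (1 - 0.0345025251) * 100
= 96.5497%


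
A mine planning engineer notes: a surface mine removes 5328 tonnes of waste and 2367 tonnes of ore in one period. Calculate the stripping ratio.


Stripping ratio = waste tonnage / ore tonnage
= 5328 / 2367
= 2.251

2.251


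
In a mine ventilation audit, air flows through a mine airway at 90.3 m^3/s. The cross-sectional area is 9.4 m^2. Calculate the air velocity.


9.6064 m/s

Velocity = flow rate / cross-sectional area
= 90.3 / 9.4
= 9.6064 m/s


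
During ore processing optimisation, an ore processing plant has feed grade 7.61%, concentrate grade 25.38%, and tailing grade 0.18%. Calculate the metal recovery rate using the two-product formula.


Using the two-product formula:
R = 100 * c * (f - t) / (f * (c - t))
Numerator = 100 * 25.38 * (7.61 - 0.18)
= 100 * 25.38 * 7.43
= 18857.34
Denominator = 7.61 * (25.38 - 0.18)
= 7.61 * 25.2
= 191.772
R = 18857.34 / 191.772
= 98.3321%

98.3321%


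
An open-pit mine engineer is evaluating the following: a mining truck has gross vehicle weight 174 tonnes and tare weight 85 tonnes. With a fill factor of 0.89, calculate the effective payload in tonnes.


Maximum payload = gross - tare
= 174 - 85 = 89 tonnes
Effective payload = max payload * fill factor
= 89 * 0.89
= 79.21 tonnes

79.21 tonnes


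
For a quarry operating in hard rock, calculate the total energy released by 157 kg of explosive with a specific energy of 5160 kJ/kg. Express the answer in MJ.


Energy = mass * specific_energy / 1000
= 157 * 5160 / 1000
= 810120 / 1000
= 810.12 MJ

810.12 MJ


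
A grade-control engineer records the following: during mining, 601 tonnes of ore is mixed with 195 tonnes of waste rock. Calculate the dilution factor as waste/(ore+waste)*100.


Total material = ore + waste
= 601 + 195 = 796 tonnes
Dilution = waste / total * 100
= 195 / 796 * 100
= 0.2449748744 * 100
= 24.4975%

24.4975%


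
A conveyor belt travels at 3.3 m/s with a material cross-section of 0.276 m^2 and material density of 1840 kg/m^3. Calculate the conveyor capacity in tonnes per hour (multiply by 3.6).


Volumetric flow = speed * area
= 3.3 * 0.276 = 0.9108 m^3/s
Mass flow = volumetric * density
= 0.9108 * 1840 = 1675.872 kg/s
Convert to t/h: multiply by 3.6
Capacity = 1675.872 * 3.6
= 6033.1392 t/h

6033.1392 t/h


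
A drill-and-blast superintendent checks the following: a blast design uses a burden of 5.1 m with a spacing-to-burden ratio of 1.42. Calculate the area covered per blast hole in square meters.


36.9342 m^2

First, find the spacing:
Spacing = burden * ratio = 5.1 * 1.42
= 7.242 m
Then, calculate the area:
Area = burden * spacing = 5.1 * 7.242
= 36.9342 m^2


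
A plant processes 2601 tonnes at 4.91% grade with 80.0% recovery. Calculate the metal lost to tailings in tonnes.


Total metal in feed:
= 2601 * 4.91 / 100 = 127.7091 tonnes
Metal recovered:
= 127.7091 * 80.0 / 100 = 102.16728 tonnes
Metal lost to tailings:
= 127.7091 - 102.16728
= 25.5418 tonnes

25.5418 tonnes


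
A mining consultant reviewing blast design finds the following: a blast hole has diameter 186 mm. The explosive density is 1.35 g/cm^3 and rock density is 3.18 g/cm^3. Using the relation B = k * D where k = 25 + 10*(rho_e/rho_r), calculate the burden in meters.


First, compute k:
rho_e / rho_r = 1.35 / 3.18 = 0.4245283019
k = 25 + 10 * 0.4245283019 = 29.24528302
Then, compute burden:
B = k * D / 1000 = 29.24528302 * 186 / 1000
= 5439.622642 / 1000
= 5.4396 m

5.4396 m


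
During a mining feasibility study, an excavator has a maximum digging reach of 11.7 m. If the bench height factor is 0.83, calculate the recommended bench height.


9.711 m

Bench height = reach * factor
= 11.7 * 0.83
= 9.711 m


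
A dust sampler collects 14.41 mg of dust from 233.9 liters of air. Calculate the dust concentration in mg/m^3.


61.6075 mg/m^3

Convert liters to m^3: 1 m^3 = 1000 L
Concentration = mass / volume * 1000
= 14.41 / 233.9 * 1000
= 0.06160752458 * 1000
= 61.6075 mg/m^3


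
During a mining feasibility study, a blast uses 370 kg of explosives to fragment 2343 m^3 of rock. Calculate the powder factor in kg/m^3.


0.1579 kg/m^3

Powder factor = explosive mass / rock volume
= 370 / 2343
= 0.1579 kg/m^3


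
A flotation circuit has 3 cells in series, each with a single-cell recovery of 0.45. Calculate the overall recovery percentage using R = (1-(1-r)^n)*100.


Complement of single-cell recovery:
1 - r = 1 - 0.45 = 0.55
Raise to power n:
(1 - r)^3 = 0.55^3 = 0.166375
Overall recovery:
R = (1 - 0.166375) * 100
= 83.3625%

83.3625%


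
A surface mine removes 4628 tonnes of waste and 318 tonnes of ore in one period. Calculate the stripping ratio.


Stripping ratio = waste tonnage / ore tonnage
= 4628 / 318
= 14.5535

14.5535


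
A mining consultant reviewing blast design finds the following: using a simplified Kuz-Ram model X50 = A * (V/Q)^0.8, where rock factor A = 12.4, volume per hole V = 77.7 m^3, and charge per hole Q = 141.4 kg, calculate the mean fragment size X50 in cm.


7.6807 cm

Compute V/Q:
V/Q = 77.7 / 141.4 = 0.5495049505
Raise to the power 0.8:
(V/Q)^0.8 = 0.5495049505^0.8 = 0.6194086807
Multiply by A:
X50 = 12.4 * 0.6194086807
= 7.6807 cm


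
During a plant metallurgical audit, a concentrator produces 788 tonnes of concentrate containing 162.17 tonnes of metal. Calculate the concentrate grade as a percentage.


20.5799%

Grade = (metal in concentrate / concentrate mass) * 100
= (162.17 / 788) * 100
= 0.2057994924 * 100
= 20.5799%


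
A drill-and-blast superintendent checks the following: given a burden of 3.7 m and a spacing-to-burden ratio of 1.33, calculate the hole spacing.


4.921 m

Spacing = burden * ratio
= 3.7 * 1.33
= 4.921 m


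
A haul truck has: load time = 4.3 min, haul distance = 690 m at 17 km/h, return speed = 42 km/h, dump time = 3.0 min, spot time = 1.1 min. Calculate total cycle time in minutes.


Convert haul speed to m/min: 17 * 1000/60 = 283.3333333 m/min
Haul time = 690 / 283.3333333 = 2.435294118 min
Convert return speed to m/min: 42 * 1000/60 = 700 m/min
Return time = 690 / 700 = 0.9857142857 min
Total cycle time:
= 4.3 + 2.435294118 + 3.0 + 0.9857142857 + 1.1
= 11.821 min

11.821 min


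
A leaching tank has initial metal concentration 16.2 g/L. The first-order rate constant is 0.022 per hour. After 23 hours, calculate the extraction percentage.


39.7098%

Compute the exponent:
-k * t = -0.022 * 23 = -0.506
Remaining concentration:
C = 16.2 * exp(-0.506)
= 16.2 * 0.6029023715
= 9.767018418 g/L
Extracted = 16.2 - 9.767018418 = 6.432981582 g/L
Extraction % = 6.432981582 / 16.2 * 100
= 39.7098%


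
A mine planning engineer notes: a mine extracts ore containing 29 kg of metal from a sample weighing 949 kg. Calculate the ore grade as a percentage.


3.0558%

Ore grade = (metal mass / ore mass) * 100
= (29 / 949) * 100
= 0.03055848261 * 100
= 3.0558%


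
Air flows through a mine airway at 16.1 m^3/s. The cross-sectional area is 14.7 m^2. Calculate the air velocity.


1.0952 m/s

Velocity = flow rate / cross-sectional area
= 16.1 / 14.7
= 1.0952 m/s


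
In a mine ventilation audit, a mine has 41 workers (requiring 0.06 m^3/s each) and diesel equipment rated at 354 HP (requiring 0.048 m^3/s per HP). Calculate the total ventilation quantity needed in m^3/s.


19.452 m^3/s

Airflow for workers:
Q_people = 41 * 0.06 = 2.46 m^3/s
Airflow for diesel equipment:
Q_diesel = 354 * 0.048 = 16.992 m^3/s
Total ventilation:
Q_total = 2.46 + 16.992
= 19.452 m^3/s


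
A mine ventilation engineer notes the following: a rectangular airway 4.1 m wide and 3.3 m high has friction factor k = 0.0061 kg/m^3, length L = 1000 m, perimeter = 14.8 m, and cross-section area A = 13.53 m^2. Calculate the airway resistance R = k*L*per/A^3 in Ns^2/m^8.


0.0365 Ns^2/m^8

Compute the numerator:
k * L * per = 0.0061 * 1000 * 14.8
= 90.28
Compute the denominator:
A^3 = 13.53^3 = 2476.813977
Resistance:
R = 90.28 / 2476.813977
= 0.0365 Ns^2/m^8


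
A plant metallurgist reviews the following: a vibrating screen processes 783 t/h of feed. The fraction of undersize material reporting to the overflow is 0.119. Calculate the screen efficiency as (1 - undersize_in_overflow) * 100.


88.1%

Screen efficiency = (1 - fraction of undersize in overflow) * 100
= (1 - 0.119) * 100
= 0.881 * 100
= 88.1%


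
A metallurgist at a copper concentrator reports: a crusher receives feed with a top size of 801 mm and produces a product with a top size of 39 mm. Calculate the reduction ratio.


Reduction ratio = feed size / product size
= 801 / 39
= 20.5385

20.5385


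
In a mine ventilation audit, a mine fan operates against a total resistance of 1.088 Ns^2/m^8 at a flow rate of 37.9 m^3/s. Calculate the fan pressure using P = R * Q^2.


Compute Q^2:
Q^2 = 37.9^2 = 1436.41
Compute pressure:
P = R * Q^2 = 1.088 * 1436.41
= 1562.8141 Pa

1562.8141 Pa


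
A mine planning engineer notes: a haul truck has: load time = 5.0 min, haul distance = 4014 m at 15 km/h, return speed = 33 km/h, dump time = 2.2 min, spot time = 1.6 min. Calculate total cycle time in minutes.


Convert haul speed to m/min: 15 * 1000/60 = 250 m/min
Haul time = 4014 / 250 = 16.056 min
Convert return speed to m/min: 33 * 1000/60 = 550 m/min
Return time = 4014 / 550 = 7.298181818 min
Total cycle time:
= 5.0 + 16.056 + 2.2 + 7.298181818 + 1.6
= 32.1542 min

32.1542 min


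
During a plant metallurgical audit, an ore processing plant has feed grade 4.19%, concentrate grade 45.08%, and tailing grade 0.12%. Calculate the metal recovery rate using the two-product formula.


97.3953%

Using the two-product formula:
R = 100 * c * (f - t) / (f * (c - t))
Numerator = 100 * 45.08 * (4.19 - 0.12)
= 100 * 45.08 * 4.07
= 18347.56
Denominator = 4.19 * (45.08 - 0.12)
= 4.19 * 44.96
= 188.3824
R = 18347.56 / 188.3824
= 97.3953%


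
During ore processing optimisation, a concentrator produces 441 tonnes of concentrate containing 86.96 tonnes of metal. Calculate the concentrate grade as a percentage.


19.7188%

Grade = (metal in concentrate / concentrate mass) * 100
= (86.96 / 441) * 100
= 0.1971882086 * 100
= 19.7188%


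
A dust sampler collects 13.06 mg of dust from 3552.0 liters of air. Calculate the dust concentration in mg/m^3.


Convert liters to m^3: 1 m^3 = 1000 L
Concentration = mass / volume * 1000
= 13.06 / 3552.0 * 1000
= 0.003676801802 * 1000
= 3.6768 mg/m^3

3.6768 mg/m^3


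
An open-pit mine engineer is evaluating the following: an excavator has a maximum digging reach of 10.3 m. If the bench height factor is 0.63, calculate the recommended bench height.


6.489 m

Bench height = reach * factor
= 10.3 * 0.63
= 6.489 m


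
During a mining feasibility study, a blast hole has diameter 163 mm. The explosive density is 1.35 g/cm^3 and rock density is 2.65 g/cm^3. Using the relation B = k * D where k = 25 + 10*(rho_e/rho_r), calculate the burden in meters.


First, compute k:
rho_e / rho_r = 1.35 / 2.65 = 0.5094339623
k = 25 + 10 * 0.5094339623 = 30.09433962
Then, compute burden:
B = k * D / 1000 = 30.09433962 * 163 / 1000
= 4905.377358 / 1000
= 4.9054 m

4.9054 m


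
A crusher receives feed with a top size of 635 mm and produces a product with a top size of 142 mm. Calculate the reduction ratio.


Reduction ratio = feed size / product size
= 635 / 142
= 4.4718

4.4718


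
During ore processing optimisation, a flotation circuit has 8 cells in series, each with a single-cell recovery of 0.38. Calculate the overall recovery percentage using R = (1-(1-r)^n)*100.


97.8166%

Complement of single-cell recovery:
1 - r = 1 - 0.38 = 0.62
Raise to power n:
(1 - r)^8 = 0.62^8 = 0.02183401056
Overall recovery:
R = (1 - 0.02183401056) * 100
= 97.8166%


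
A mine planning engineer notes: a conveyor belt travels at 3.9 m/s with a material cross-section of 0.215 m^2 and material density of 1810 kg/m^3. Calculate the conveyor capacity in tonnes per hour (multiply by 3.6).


Volumetric flow = speed * area
= 3.9 * 0.215 = 0.8385 m^3/s
Mass flow = volumetric * density
= 0.8385 * 1810 = 1517.685 kg/s
Convert to t/h: multiply by 3.6
Capacity = 1517.685 * 3.6
= 5463.666 t/h

5463.666 t/h


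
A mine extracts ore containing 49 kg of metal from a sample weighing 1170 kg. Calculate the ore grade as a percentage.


Ore grade = (metal mass / ore mass) * 100
= (49 / 1170) * 100
= 0.04188034188 * 100
= 4.188%

4.188%


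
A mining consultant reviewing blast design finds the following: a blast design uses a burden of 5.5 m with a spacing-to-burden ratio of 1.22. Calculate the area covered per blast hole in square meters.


36.905 m^2

First, find the spacing:
Spacing = burden * ratio = 5.5 * 1.22
= 6.71 m
Then, calculate the area:
Area = burden * spacing = 5.5 * 6.71
= 36.905 m^2


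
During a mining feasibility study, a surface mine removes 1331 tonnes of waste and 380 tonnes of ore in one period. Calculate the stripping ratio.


3.5026

Stripping ratio = waste tonnage / ore tonnage
= 1331 / 380
= 3.5026


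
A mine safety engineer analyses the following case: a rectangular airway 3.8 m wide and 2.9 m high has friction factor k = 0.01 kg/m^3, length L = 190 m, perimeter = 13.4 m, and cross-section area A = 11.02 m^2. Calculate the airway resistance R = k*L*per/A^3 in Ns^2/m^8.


0.019 Ns^2/m^8

Compute the numerator:
k * L * per = 0.01 * 190 * 13.4
= 25.46
Compute the denominator:
A^3 = 11.02^3 = 1338.273208
Resistance:
R = 25.46 / 1338.273208
= 0.019 Ns^2/m^8


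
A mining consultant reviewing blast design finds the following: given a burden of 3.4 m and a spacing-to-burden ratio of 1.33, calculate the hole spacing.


Spacing = burden * ratio
= 3.4 * 1.33
= 4.522 m

4.522 m


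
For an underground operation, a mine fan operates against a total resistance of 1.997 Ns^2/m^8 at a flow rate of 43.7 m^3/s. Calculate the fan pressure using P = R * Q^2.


3813.6509 Pa

Compute Q^2:
Q^2 = 43.7^2 = 1909.69
Compute pressure:
P = R * Q^2 = 1.997 * 1909.69
= 3813.6509 Pa


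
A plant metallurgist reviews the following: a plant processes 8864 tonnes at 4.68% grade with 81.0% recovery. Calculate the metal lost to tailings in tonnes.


Total metal in feed:
= 8864 * 4.68 / 100 = 414.8352 tonnes
Metal recovered:
= 414.8352 * 81.0 / 100 = 336.016512 tonnes
Metal lost to tailings:
= 414.8352 - 336.016512
= 78.8187 tonnes

78.8187 tonnes


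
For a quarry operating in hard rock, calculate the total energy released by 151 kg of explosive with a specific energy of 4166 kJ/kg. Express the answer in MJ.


629.066 MJ

Energy = mass * specific_energy / 1000
= 151 * 4166 / 1000
= 629066 / 1000
= 629.066 MJ


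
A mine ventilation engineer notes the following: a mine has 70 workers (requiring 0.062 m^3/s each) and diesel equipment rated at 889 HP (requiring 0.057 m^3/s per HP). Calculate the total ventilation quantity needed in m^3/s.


Airflow for workers:
Q_people = 70 * 0.062 = 4.34 m^3/s
Airflow for diesel equipment:
Q_diesel = 889 * 0.057 = 50.673 m^3/s
Total ventilation:
Q_total = 4.34 + 50.673
= 55.013 m^3/s

55.013 m^3/s


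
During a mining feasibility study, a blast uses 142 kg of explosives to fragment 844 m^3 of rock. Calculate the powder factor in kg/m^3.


Powder factor = explosive mass / rock volume
= 142 / 844
= 0.1682 kg/m^3

0.1682 kg/m^3


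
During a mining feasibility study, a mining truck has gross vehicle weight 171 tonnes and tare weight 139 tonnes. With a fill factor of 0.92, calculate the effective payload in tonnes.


29.44 tonnes

Maximum payload = gross - tare
= 171 - 139 = 32 tonnes
Effective payload = max payload * fill factor
= 32 * 0.92
= 29.44 tonnes


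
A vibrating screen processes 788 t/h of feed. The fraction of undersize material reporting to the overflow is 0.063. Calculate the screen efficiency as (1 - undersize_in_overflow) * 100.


93.7%

Screen efficiency = (1 - fraction of undersize in overflow) * 100
= (1 - 0.063) * 100
= 0.937 * 100
= 93.7%


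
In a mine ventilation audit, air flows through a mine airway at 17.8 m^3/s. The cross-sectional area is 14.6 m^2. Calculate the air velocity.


1.2192 m/s

Velocity = flow rate / cross-sectional area
= 17.8 / 14.6
= 1.2192 m/s


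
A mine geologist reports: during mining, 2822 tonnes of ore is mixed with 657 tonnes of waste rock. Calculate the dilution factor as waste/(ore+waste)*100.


Total material = ore + waste
= 2822 + 657 = 3479 tonnes
Dilution = waste / total * 100
= 657 / 3479 * 100
= 0.1888473699 * 100
= 18.8847%

18.8847%


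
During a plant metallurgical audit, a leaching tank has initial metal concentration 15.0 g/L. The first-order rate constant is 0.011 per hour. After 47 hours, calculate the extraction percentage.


Compute the exponent:
-k * t = -0.011 * 47 = -0.517
Remaining concentration:
C = 15.0 * exp(-0.517)
= 15.0 * 0.5963067876
= 8.944601815 g/L
Extracted = 15.0 - 8.944601815 = 6.055398185 g/L
Extraction % = 6.055398185 / 15.0 * 100
= 40.3693%

40.3693%


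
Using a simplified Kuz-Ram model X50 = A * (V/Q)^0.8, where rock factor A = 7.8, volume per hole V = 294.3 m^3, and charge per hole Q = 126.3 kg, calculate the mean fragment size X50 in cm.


15.3463 cm

Compute V/Q:
V/Q = 294.3 / 126.3 = 2.330166271
Raise to the power 0.8:
(V/Q)^0.8 = 2.330166271^0.8 = 1.967476389
Multiply by A:
X50 = 7.8 * 1.967476389
= 15.3463 cm


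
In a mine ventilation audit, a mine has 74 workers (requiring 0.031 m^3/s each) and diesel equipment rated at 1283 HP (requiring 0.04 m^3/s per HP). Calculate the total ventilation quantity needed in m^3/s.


53.614 m^3/s

Airflow for workers:
Q_people = 74 * 0.031 = 2.294 m^3/s
Airflow for diesel equipment:
Q_diesel = 1283 * 0.04 = 51.32 m^3/s
Total ventilation:
Q_total = 2.294 + 51.32
= 53.614 m^3/s


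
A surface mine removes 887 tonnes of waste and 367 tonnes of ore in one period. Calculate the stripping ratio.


Stripping ratio = waste tonnage / ore tonnage
= 887 / 367
= 2.4169

2.4169


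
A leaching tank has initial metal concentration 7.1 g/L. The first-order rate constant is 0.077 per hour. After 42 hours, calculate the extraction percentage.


96.06%

Compute the exponent:
-k * t = -0.077 * 42 = -3.234
Remaining concentration:
C = 7.1 * exp(-3.234)
= 7.1 * 0.03939958483
= 0.2797370523 g/L
Extracted = 7.1 - 0.2797370523 = 6.820262948 g/L
Extraction % = 6.820262948 / 7.1 * 100
= 96.06%


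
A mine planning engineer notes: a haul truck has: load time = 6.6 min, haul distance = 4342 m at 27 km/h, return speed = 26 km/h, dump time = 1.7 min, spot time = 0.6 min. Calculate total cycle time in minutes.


Convert haul speed to m/min: 27 * 1000/60 = 450 m/min
Haul time = 4342 / 450 = 9.648888889 min
Convert return speed to m/min: 26 * 1000/60 = 433.3333333 m/min
Return time = 4342 / 433.3333333 = 10.02 min
Total cycle time:
= 6.6 + 9.648888889 + 1.7 + 10.02 + 0.6
= 28.5689 min

28.5689 min


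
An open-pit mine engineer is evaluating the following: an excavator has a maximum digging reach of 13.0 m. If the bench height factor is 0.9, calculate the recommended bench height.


11.7 m

Bench height = reach * factor
= 13.0 * 0.9
= 11.7 m


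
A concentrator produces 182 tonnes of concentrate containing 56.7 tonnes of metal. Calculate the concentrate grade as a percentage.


Grade = (metal in concentrate / concentrate mass) * 100
= (56.7 / 182) * 100
= 0.3115384615 * 100
= 31.1538%

31.1538%


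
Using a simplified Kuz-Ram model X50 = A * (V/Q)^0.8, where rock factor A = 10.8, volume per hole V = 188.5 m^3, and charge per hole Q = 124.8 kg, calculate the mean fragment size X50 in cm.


Compute V/Q:
V/Q = 188.5 / 124.8 = 1.510416667
Raise to the power 0.8:
(V/Q)^0.8 = 1.510416667^0.8 = 1.390840778
Multiply by A:
X50 = 10.8 * 1.390840778
= 15.0211 cm

15.0211 cm


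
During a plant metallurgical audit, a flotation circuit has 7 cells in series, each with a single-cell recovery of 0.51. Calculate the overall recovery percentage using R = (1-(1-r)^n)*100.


99.3218%

Complement of single-cell recovery:
1 - r = 1 - 0.51 = 0.49
Raise to power n:
(1 - r)^7 = 0.49^7 = 0.006782230728
Overall recovery:
R = (1 - 0.006782230728) * 100
= 99.3218%


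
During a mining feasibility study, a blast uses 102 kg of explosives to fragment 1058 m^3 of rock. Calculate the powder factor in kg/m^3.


Powder factor = explosive mass / rock volume
= 102 / 1058
= 0.0964 kg/m^3

0.0964 kg/m^3


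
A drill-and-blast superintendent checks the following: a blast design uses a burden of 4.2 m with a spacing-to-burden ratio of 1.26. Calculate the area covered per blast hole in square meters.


22.2264 m^2

First, find the spacing:
Spacing = burden * ratio = 4.2 * 1.26
= 5.292 m
Then, calculate the area:
Area = burden * spacing = 4.2 * 5.292
= 22.2264 m^2


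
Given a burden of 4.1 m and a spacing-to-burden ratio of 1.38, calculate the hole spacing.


5.658 m

Spacing = burden * ratio
= 4.1 * 1.38
= 5.658 m


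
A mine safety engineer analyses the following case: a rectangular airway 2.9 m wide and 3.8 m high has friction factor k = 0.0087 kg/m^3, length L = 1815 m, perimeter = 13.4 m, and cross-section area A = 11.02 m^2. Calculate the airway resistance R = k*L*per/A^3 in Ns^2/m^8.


Compute the numerator:
k * L * per = 0.0087 * 1815 * 13.4
= 211.5927
Compute the denominator:
A^3 = 11.02^3 = 1338.273208
Resistance:
R = 211.5927 / 1338.273208
= 0.1581 Ns^2/m^8

0.1581 Ns^2/m^8


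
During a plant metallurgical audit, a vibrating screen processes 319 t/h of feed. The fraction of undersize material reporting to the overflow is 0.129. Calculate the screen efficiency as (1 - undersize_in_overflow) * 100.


87.1%

Screen efficiency = (1 - fraction of undersize in overflow) * 100
= (1 - 0.129) * 100
= 0.871 * 100
= 87.1%


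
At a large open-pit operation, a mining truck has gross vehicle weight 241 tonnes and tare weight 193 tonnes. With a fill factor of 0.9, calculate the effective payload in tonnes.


Maximum payload = gross - tare
= 241 - 193 = 48 tonnes
Effective payload = max payload * fill factor
= 48 * 0.9
= 43.2 tonnes

43.2 tonnes


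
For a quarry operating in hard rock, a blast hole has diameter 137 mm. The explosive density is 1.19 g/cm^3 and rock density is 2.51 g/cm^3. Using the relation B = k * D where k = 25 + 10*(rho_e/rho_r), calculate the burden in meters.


First, compute k:
rho_e / rho_r = 1.19 / 2.51 = 0.4741035857
k = 25 + 10 * 0.4741035857 = 29.74103586
Then, compute burden:
B = k * D / 1000 = 29.74103586 * 137 / 1000
= 4074.521912 / 1000
= 4.0745 m

4.0745 m


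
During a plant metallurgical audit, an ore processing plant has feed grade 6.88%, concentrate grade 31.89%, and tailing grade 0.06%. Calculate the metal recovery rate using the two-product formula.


Using the two-product formula:
R = 100 * c * (f - t) / (f * (c - t))
Numerator = 100 * 31.89 * (6.88 - 0.06)
= 100 * 31.89 * 6.82
= 21748.98
Denominator = 6.88 * (31.89 - 0.06)
= 6.88 * 31.83
= 218.9904
R = 21748.98 / 218.9904
= 99.3148%

99.3148%


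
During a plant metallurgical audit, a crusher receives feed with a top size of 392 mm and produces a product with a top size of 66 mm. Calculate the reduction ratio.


Reduction ratio = feed size / product size
= 392 / 66
= 5.9394

5.9394


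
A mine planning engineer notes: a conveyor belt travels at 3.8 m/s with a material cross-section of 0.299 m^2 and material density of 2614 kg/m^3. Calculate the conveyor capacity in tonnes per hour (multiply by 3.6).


Volumetric flow = speed * area
= 3.8 * 0.299 = 1.1362 m^3/s
Mass flow = volumetric * density
= 1.1362 * 2614 = 2970.0268 kg/s
Convert to t/h: multiply by 3.6
Capacity = 2970.0268 * 3.6
= 10692.0965 t/h

10692.0965 t/h


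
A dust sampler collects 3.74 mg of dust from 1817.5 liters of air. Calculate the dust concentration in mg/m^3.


Convert liters to m^3: 1 m^3 = 1000 L
Concentration = mass / volume * 1000
= 3.74 / 1817.5 * 1000
= 0.002057771664 * 1000
= 2.0578 mg/m^3

2.0578 mg/m^3


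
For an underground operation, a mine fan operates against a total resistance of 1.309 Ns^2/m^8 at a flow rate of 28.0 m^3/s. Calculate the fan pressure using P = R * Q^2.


Compute Q^2:
Q^2 = 28.0^2 = 784.0
Compute pressure:
P = R * Q^2 = 1.309 * 784.0
= 1026.256 Pa

1026.256 Pa


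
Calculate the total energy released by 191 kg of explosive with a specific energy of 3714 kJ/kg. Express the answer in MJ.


709.374 MJ

Energy = mass * specific_energy / 1000
= 191 * 3714 / 1000
= 709374 / 1000
= 709.374 MJ


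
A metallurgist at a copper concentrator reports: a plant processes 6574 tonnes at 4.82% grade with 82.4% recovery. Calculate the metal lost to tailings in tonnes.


Total metal in feed:
= 6574 * 4.82 / 100 = 316.8668 tonnes
Metal recovered:
= 316.8668 * 82.4 / 100 = 261.0982432 tonnes
Metal lost to tailings:
= 316.8668 - 261.0982432
= 55.7686 tonnes

55.7686 tonnes


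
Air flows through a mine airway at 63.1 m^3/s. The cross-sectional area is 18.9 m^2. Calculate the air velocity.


3.3386 m/s

Velocity = flow rate / cross-sectional area
= 63.1 / 18.9
= 3.3386 m/s


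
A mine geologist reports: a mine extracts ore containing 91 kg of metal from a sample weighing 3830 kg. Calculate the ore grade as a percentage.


2.376%

Ore grade = (metal mass / ore mass) * 100
= (91 / 3830) * 100
= 0.02375979112 * 100
= 2.376%


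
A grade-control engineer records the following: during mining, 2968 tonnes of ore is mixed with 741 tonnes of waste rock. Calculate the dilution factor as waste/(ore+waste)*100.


19.9784%

Total material = ore + waste
= 2968 + 741 = 3709 tonnes
Dilution = waste / total * 100
= 741 / 3709 * 100
= 0.1997843084 * 100
= 19.9784%


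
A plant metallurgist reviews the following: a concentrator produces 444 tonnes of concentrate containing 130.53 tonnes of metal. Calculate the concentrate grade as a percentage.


29.3986%

Grade = (metal in concentrate / concentrate mass) * 100
= (130.53 / 444) * 100
= 0.2939864865 * 100
= 29.3986%


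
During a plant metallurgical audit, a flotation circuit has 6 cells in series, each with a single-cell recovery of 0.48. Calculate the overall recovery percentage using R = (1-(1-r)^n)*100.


Complement of single-cell recovery:
1 - r = 1 - 0.48 = 0.52
Raise to power n:
(1 - r)^6 = 0.52^6 = 0.01977060966
Overall recovery:
R = (1 - 0.01977060966) * 100
= 98.0229%

98.0229%


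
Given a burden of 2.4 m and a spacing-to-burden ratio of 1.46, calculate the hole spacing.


Spacing = burden * ratio
= 2.4 * 1.46
= 3.504 m

3.504 m


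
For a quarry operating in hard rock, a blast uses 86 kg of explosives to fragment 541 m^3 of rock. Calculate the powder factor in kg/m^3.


Powder factor = explosive mass / rock volume
= 86 / 541
= 0.159 kg/m^3

0.159 kg/m^3


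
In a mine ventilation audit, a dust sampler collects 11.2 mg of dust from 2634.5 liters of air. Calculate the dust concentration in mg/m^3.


4.2513 mg/m^3

Convert liters to m^3: 1 m^3 = 1000 L
Concentration = mass / volume * 1000
= 11.2 / 2634.5 * 1000
= 0.004251281078 * 1000
= 4.2513 mg/m^3
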